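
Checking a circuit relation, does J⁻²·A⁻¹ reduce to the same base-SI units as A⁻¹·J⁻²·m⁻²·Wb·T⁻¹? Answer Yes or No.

Left side:
  J = N·m (work = force × distance),
      = kg·m²·s⁻².
  So J⁻² = kg⁻²·m⁻⁴·s⁴.
  Combining: J⁻²·A⁻¹ = (kg⁻²·m⁻⁴·s⁴) · A⁻¹ = kg⁻²·m⁻⁴·s⁴·A⁻¹.
Right side:
  J = kg·m²·s⁻².
  So J⁻² = kg⁻²·m⁻⁴·s⁴.
  Wb = kg·m²·s⁻²·A⁻¹.
  T = kg·s⁻²·A⁻¹.
  So T⁻¹ = kg⁻¹·s²·A.
  Combining: A⁻¹·J⁻²·m⁻²·Wb·T⁻¹ = A⁻¹ · (kg⁻²·m⁻⁴·s⁴) · m⁻² · (kg·m²·s⁻²·A⁻¹) · (kg⁻¹·s²·A) = kg⁻²·m⁻⁴·s⁴·A⁻¹.
Both reduce to kg⁻²·m⁻⁴·s⁴·A⁻¹.

Yes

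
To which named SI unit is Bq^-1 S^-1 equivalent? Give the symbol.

Bq = s⁻¹.
So Bq⁻¹ = s.
S = kg⁻¹·m⁻²·s³·A².
So S⁻¹ = kg·m²·s⁻³·A⁻².
Combining: Bq⁻¹·S⁻¹ = s · (kg·m²·s⁻³·A⁻²) = kg·m²·s⁻²·A⁻².
kg·m²·s⁻²·A⁻² is the base-SI form of the henry.

H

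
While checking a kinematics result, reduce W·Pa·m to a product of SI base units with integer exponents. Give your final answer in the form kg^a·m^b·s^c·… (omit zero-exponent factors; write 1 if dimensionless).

kg²·m²·s⁻⁵

W = kg·m²·s⁻³.
Pa = kg·m⁻¹·s⁻².
Combining: W·Pa·m = (kg·m²·s⁻³) · (kg·m⁻¹·s⁻²) · m = kg²·m²·s⁻⁵.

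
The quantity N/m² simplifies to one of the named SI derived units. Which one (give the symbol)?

N = kg·m/s² = kg·m·s⁻² (force = mass × acceleration).
Combining: m⁻²·N = m⁻² · (kg·m·s⁻²) = kg·m⁻¹·s⁻².
kg·m⁻¹·s⁻² is the base-SI form of the pascal.

Pa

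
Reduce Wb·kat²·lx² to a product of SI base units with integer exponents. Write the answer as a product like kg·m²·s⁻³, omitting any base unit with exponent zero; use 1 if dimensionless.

kg·m⁻²·s⁻⁴·A⁻¹·mol²·cd²

Wb = V·s (flux: a volt is a weber per second),
    = kg·m²·s⁻²·A⁻¹.
kat = mol/s = s⁻¹·mol (catalytic activity).
So kat² = s⁻²·mol².
lx = lm/m² (illuminance = luminous flux per area),
    = m⁻²·cd.
So lx² = m⁻⁴·cd².
Combining: Wb·kat²·lx² = (kg·m²·s⁻²·A⁻¹) · (s⁻²·mol²) · (m⁻⁴·cd²) = kg·m⁻²·s⁻⁴·A⁻¹·mol²·cd².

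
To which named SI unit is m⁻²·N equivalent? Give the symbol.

Pa

N = kg·m·s⁻².
Combining: m⁻²·N = m⁻² · (kg·m·s⁻²) = kg·m⁻¹·s⁻².
kg·m⁻¹·s⁻² is the base-SI form of the pascal.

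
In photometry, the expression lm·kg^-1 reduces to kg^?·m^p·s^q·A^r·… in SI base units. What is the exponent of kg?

-1

lm = cd.
Combining: lm·kg⁻¹ = cd · kg⁻¹ = kg⁻¹·cd.
The exponent of kg is -1.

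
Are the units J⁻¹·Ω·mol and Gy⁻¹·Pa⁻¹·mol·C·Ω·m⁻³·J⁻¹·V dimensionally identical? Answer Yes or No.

Left side:
  J = N·m (work = force × distance),
      = kg·m²·s⁻².
  So J⁻¹ = kg⁻¹·m⁻²·s².
  Ω = V/A (resistance = voltage per current),
      = kg·m²·s⁻³·A⁻².
  Combining: J⁻¹·Ω·mol = (kg⁻¹·m⁻²·s²) · (kg·m²·s⁻³·A⁻²) · mol = s⁻¹·A⁻²·mol.
Right side:
  Gy = J/kg (absorbed dose = energy per mass),
      = m²·s⁻².
  So Gy⁻¹ = m⁻²·s².
  Pa = N/m² (pressure = force per area),
      = kg·m⁻¹·s⁻².
  So Pa⁻¹ = kg⁻¹·m·s².
  C = A·s = s·A (charge = current × time).
  Ω = V/A (resistance = voltage per current),
      = kg·m²·s⁻³·A⁻².
  J = N·m (work = force × distance),
      = kg·m²·s⁻².
  So J⁻¹ = kg⁻¹·m⁻²·s².
  V = W/A (potential = power per current),
      = kg·m²·s⁻³·A⁻¹.
  Combining: Gy⁻¹·Pa⁻¹·mol·C·Ω·m⁻³·J⁻¹·V = (m⁻²·s²) · (kg⁻¹·m·s²) · mol · (s·A) · (kg·m²·s⁻³·A⁻²) · m⁻³ · (kg⁻¹·m⁻²·s²) · (kg·m²·s⁻³·A⁻¹) = m⁻²·s·A⁻²·mol.
Left is s⁻¹·A⁻²·mol; right is m⁻²·s·A⁻²·mol — different.

No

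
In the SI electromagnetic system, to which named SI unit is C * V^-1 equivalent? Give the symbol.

C = s·A.
V = kg·m²·s⁻³·A⁻¹.
So V⁻¹ = kg⁻¹·m⁻²·s³·A.
Combining: C·V⁻¹ = (s·A) · (kg⁻¹·m⁻²·s³·A) = kg⁻¹·m⁻²·s⁴·A².
kg⁻¹·m⁻²·s⁴·A² is the base-SI form of the farad.

F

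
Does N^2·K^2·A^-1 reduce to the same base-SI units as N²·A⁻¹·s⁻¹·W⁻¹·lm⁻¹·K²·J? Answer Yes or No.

No

Left side:
  N = kg·m·s⁻².
  So N² = kg²·m²·s⁻⁴.
  Combining: N²·K²·A⁻¹ = (kg²·m²·s⁻⁴) · K² · A⁻¹ = kg²·m²·s⁻⁴·A⁻¹·K².
Right side:
  N = kg·m/s² = kg·m·s⁻² (force = mass × acceleration).
  So N² = kg²·m²·s⁻⁴.
  W = J/s (power = energy per time),
      = kg·m²·s⁻³.
  So W⁻¹ = kg⁻¹·m⁻²·s³.
  lm = cd·sr = cd (luminous flux; sr is dimensionless).
  So lm⁻¹ = cd⁻¹.
  J = N·m (work = force × distance),
      = kg·m²·s⁻².
  Combining: N²·A⁻¹·s⁻¹·W⁻¹·lm⁻¹·K²·J = (kg²·m²·s⁻⁴) · A⁻¹ · s⁻¹ · (kg⁻¹·m⁻²·s³) · cd⁻¹ · K² · (kg·m²·s⁻²) = kg²·m²·s⁻⁴·A⁻¹·K²·cd⁻¹.
Left is kg²·m²·s⁻⁴·A⁻¹·K²; right is kg²·m²·s⁻⁴·A⁻¹·K²·cd⁻¹ — different.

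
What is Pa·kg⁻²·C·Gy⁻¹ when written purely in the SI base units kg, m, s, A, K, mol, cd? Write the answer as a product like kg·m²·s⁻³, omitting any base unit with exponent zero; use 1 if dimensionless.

kg⁻¹·m⁻³·s·A

Pa = N/m² (pressure = force per area),
    = kg·m⁻¹·s⁻².
C = A·s = s·A (charge = current × time).
Gy = J/kg (absorbed dose = energy per mass),
    = m²·s⁻².
So Gy⁻¹ = m⁻²·s².
Combining: Pa·kg⁻²·C·Gy⁻¹ = (kg·m⁻¹·s⁻²) · kg⁻² · (s·A) · (m⁻²·s²) = kg⁻¹·m⁻³·s·A.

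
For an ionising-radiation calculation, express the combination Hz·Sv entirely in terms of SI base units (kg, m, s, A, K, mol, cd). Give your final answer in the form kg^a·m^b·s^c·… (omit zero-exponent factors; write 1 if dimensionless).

Hz = 1/s = s⁻¹ (frequency is cycles per second).
Sv = J/kg (equivalent dose = energy per mass),
    = m²·s⁻².
Combining: Hz·Sv = s⁻¹ · (m²·s⁻²) = m²·s⁻³.

m²·s⁻³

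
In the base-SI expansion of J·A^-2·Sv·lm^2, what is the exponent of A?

J = N·m (work = force × distance),
    = kg·m²·s⁻².
Sv = J/kg (equivalent dose = energy per mass),
    = m²·s⁻².
lm = cd·sr = cd (luminous flux; sr is dimensionless).
So lm² = cd².
Combining: J·A⁻²·Sv·lm² = (kg·m²·s⁻²) · A⁻² · (m²·s⁻²) · cd² = kg·m⁴·s⁻⁴·A⁻²·cd².
The exponent of A is -2.

-2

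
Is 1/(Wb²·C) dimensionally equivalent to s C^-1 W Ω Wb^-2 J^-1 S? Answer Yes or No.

Left side:
  Wb = kg·m²·s⁻²·A⁻¹.
  So Wb⁻² = kg⁻²·m⁻⁴·s⁴·A².
  C = s·A.
  So C⁻¹ = s⁻¹·A⁻¹.
  Combining: Wb⁻²·C⁻¹ = (kg⁻²·m⁻⁴·s⁴·A²) · (s⁻¹·A⁻¹) = kg⁻²·m⁻⁴·s³·A.
Right side:
  C = A·s = s·A (charge = current × time).
  So C⁻¹ = s⁻¹·A⁻¹.
  W = J/s (power = energy per time),
      = kg·m²·s⁻³.
  Ω = V/A (resistance = voltage per current),
      = kg·m²·s⁻³·A⁻².
  Wb = V·s (flux: a volt is a weber per second),
      = kg·m²·s⁻²·A⁻¹.
  So Wb⁻² = kg⁻²·m⁻⁴·s⁴·A².
  J = N·m (work = force × distance),
      = kg·m²·s⁻².
  So J⁻¹ = kg⁻¹·m⁻²·s².
  S = 1/Ω (conductance is reciprocal resistance),
      = kg⁻¹·m⁻²·s³·A².
  Combining: s·C⁻¹·W·Ω·Wb⁻²·J⁻¹·S = s · (s⁻¹·A⁻¹) · (kg·m²·s⁻³) · (kg·m²·s⁻³·A⁻²) · (kg⁻²·m⁻⁴·s⁴·A²) · (kg⁻¹·m⁻²·s²) · (kg⁻¹·m⁻²·s³·A²) = kg⁻²·m⁻⁴·s³·A.
Both reduce to kg⁻²·m⁻⁴·s³·A.

Yes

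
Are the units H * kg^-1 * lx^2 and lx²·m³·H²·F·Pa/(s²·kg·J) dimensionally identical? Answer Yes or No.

Left side:
  H = Wb/A (inductance = flux per current),
      = kg·m²·s⁻²·A⁻².
  lx = lm/m² (illuminance = luminous flux per area),
      = m⁻²·cd.
  So lx² = m⁻⁴·cd².
  Combining: H·kg⁻¹·lx² = (kg·m²·s⁻²·A⁻²) · kg⁻¹ · (m⁻⁴·cd²) = m⁻²·s⁻²·A⁻²·cd².
Right side:
  lx = lm/m² (illuminance = luminous flux per area),
      = m⁻²·cd.
  So lx² = m⁻⁴·cd².
  H = Wb/A (inductance = flux per current),
      = kg·m²·s⁻²·A⁻².
  So H² = kg²·m⁴·s⁻⁴·A⁻⁴.
  F = C/V (capacitance = charge per voltage),
      = A·s/(kg·m²·s⁻³·A⁻¹) (substituting C and V),
      = kg⁻¹·m⁻²·s⁴·A².
  Pa = N/m² (pressure = force per area),
      = kg·m⁻¹·s⁻².
  J = N·m (work = force × distance),
      = kg·m²·s⁻².
  So J⁻¹ = kg⁻¹·m⁻²·s².
  Combining: lx²·m³·H²·F·s⁻²·Pa·kg⁻¹·J⁻¹ = (m⁻⁴·cd²) · m³ · (kg²·m⁴·s⁻⁴·A⁻⁴) · (kg⁻¹·m⁻²·s⁴·A²) · s⁻² · (kg·m⁻¹·s⁻²) · kg⁻¹ · (kg⁻¹·m⁻²·s²) = m⁻²·s⁻²·A⁻²·cd².
Both reduce to m⁻²·s⁻²·A⁻²·cd².

Yes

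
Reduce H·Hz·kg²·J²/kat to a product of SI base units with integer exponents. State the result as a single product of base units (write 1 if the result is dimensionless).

kg⁵·m⁶·s⁻⁶·A⁻²·mol⁻¹

H = Wb/A (inductance = flux per current),
    = kg·m²·s⁻²·A⁻².
kat = mol/s = s⁻¹·mol (catalytic activity).
So kat⁻¹ = s·mol⁻¹.
Hz = 1/s = s⁻¹ (frequency is cycles per second).
J = N·m (work = force × distance),
    = kg·m²·s⁻².
So J² = kg²·m⁴·s⁻⁴.
Combining: H·kat⁻¹·Hz·kg²·J² = (kg·m²·s⁻²·A⁻²) · (s·mol⁻¹) · s⁻¹ · kg² · (kg²·m⁴·s⁻⁴) = kg⁵·m⁶·s⁻⁶·A⁻²·mol⁻¹.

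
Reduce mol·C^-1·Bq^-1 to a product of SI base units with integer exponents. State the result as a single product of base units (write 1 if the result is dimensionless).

A⁻¹·mol

C = s·A.
So C⁻¹ = s⁻¹·A⁻¹.
Bq = s⁻¹.
So Bq⁻¹ = s.
Combining: mol·C⁻¹·Bq⁻¹ = mol · (s⁻¹·A⁻¹) · s = A⁻¹·mol.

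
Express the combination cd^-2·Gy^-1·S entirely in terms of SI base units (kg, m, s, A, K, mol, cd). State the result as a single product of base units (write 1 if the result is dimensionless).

kg⁻¹·m⁻⁴·s⁵·A²·cd⁻²

Gy = J/kg (absorbed dose = energy per mass),
    = m²·s⁻².
So Gy⁻¹ = m⁻²·s².
S = 1/Ω (conductance is reciprocal resistance),
    = kg⁻¹·m⁻²·s³·A².
Combining: cd⁻²·Gy⁻¹·S = cd⁻² · (m⁻²·s²) · (kg⁻¹·m⁻²·s³·A²) = kg⁻¹·m⁻⁴·s⁵·A²·cd⁻².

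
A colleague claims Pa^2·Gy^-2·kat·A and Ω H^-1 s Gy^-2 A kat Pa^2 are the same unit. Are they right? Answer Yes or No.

Yes

Left side:
  Pa = N/m² (pressure = force per area),
      = kg·m⁻¹·s⁻².
  So Pa² = kg²·m⁻²·s⁻⁴.
  Gy = J/kg (absorbed dose = energy per mass),
      = m²·s⁻².
  So Gy⁻² = m⁻⁴·s⁴.
  kat = mol/s = s⁻¹·mol (catalytic activity).
  Combining: Pa²·Gy⁻²·kat·A = (kg²·m⁻²·s⁻⁴) · (m⁻⁴·s⁴) · (s⁻¹·mol) · A = kg²·m⁻⁶·s⁻¹·A·mol.
Right side:
  Ω = V/A (resistance = voltage per current),
      = kg·m²·s⁻³·A⁻².
  H = Wb/A (inductance = flux per current),
      = kg·m²·s⁻²·A⁻².
  So H⁻¹ = kg⁻¹·m⁻²·s²·A².
  Gy = J/kg (absorbed dose = energy per mass),
      = m²·s⁻².
  So Gy⁻² = m⁻⁴·s⁴.
  kat = mol/s = s⁻¹·mol (catalytic activity).
  Pa = N/m² (pressure = force per area),
      = kg·m⁻¹·s⁻².
  So Pa² = kg²·m⁻²·s⁻⁴.
  Combining: Ω·H⁻¹·s·Gy⁻²·A·kat·Pa² = (kg·m²·s⁻³·A⁻²) · (kg⁻¹·m⁻²·s²·A²) · s · (m⁻⁴·s⁴) · A · (s⁻¹·mol) · (kg²·m⁻²·s⁻⁴) = kg²·m⁻⁶·s⁻¹·A·mol.
Both reduce to kg²·m⁻⁶·s⁻¹·A·mol.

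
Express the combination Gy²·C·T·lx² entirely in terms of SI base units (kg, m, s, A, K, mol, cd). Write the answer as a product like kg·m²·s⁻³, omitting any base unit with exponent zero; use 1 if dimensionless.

kg·s⁻⁵·cd²

Gy = J/kg (absorbed dose = energy per mass),
    = m²·s⁻².
So Gy² = m⁴·s⁻⁴.
C = A·s = s·A (charge = current × time).
T = Wb/m² (flux density = flux per area),
    = kg·s⁻²·A⁻¹.
lx = lm/m² (illuminance = luminous flux per area),
    = m⁻²·cd.
So lx² = m⁻⁴·cd².
Combining: Gy²·C·T·lx² = (m⁴·s⁻⁴) · (s·A) · (kg·s⁻²·A⁻¹) · (m⁻⁴·cd²) = kg·s⁻⁵·cd².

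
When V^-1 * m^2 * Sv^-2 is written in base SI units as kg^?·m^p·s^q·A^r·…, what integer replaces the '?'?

V = kg·m²·s⁻³·A⁻¹.
So V⁻¹ = kg⁻¹·m⁻²·s³·A.
Sv = m²·s⁻².
So Sv⁻² = m⁻⁴·s⁴.
Combining: V⁻¹·m²·Sv⁻² = (kg⁻¹·m⁻²·s³·A) · m² · (m⁻⁴·s⁴) = kg⁻¹·m⁻⁴·s⁷·A.
The exponent of kg is -1.

-1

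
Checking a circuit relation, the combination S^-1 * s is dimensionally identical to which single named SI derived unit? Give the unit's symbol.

S = 1/Ω (conductance is reciprocal resistance),
    = kg⁻¹·m⁻²·s³·A².
So S⁻¹ = kg·m²·s⁻³·A⁻².
Combining: S⁻¹·s = (kg·m²·s⁻³·A⁻²) · s = kg·m²·s⁻²·A⁻².
kg·m²·s⁻²·A⁻² is the base-SI form of the henry.

H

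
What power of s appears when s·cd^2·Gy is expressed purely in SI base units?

-1

Gy = m²·s⁻².
Combining: s·cd²·Gy = s · cd² · (m²·s⁻²) = m²·s⁻¹·cd².
The exponent of s is -1.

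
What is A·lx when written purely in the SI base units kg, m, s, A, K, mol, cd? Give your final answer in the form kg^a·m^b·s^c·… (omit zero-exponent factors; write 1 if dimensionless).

m⁻²·A·cd

lx = lm/m² (illuminance = luminous flux per area),
    = m⁻²·cd.
Combining: A·lx = A · (m⁻²·cd) = m⁻²·A·cd.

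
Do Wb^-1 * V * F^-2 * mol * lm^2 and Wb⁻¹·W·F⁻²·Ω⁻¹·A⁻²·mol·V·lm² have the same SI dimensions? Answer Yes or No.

Yes

Left side:
  Wb = V·s (flux: a volt is a weber per second),
      = kg·m²·s⁻²·A⁻¹.
  So Wb⁻¹ = kg⁻¹·m⁻²·s²·A.
  V = W/A (potential = power per current),
      = kg·m²·s⁻³·A⁻¹.
  F = C/V (capacitance = charge per voltage),
      = A·s/(kg·m²·s⁻³·A⁻¹) (substituting C and V),
      = kg⁻¹·m⁻²·s⁴·A².
  So F⁻² = kg²·m⁴·s⁻⁸·A⁻⁴.
  lm = cd·sr = cd (luminous flux; sr is dimensionless).
  So lm² = cd².
  Combining: Wb⁻¹·V·F⁻²·mol·lm² = (kg⁻¹·m⁻²·s²·A) · (kg·m²·s⁻³·A⁻¹) · (kg²·m⁴·s⁻⁸·A⁻⁴) · mol · cd² = kg²·m⁴·s⁻⁹·A⁻⁴·mol·cd².
Right side:
  Wb = kg·m²·s⁻²·A⁻¹.
  So Wb⁻¹ = kg⁻¹·m⁻²·s²·A.
  W = kg·m²·s⁻³.
  F = kg⁻¹·m⁻²·s⁴·A².
  So F⁻² = kg²·m⁴·s⁻⁸·A⁻⁴.
  Ω = kg·m²·s⁻³·A⁻².
  So Ω⁻¹ = kg⁻¹·m⁻²·s³·A².
  V = kg·m²·s⁻³·A⁻¹.
  lm = cd.
  So lm² = cd².
  Combining: Wb⁻¹·W·F⁻²·Ω⁻¹·A⁻²·mol·V·lm² = (kg⁻¹·m⁻²·s²·A) · (kg·m²·s⁻³) · (kg²·m⁴·s⁻⁸·A⁻⁴) · (kg⁻¹·m⁻²·s³·A²) · A⁻² · mol · (kg·m²·s⁻³·A⁻¹) · cd² = kg²·m⁴·s⁻⁹·A⁻⁴·mol·cd².
Both reduce to kg²·m⁴·s⁻⁹·A⁻⁴·mol·cd².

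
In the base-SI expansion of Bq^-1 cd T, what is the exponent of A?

-1

Bq = 1/s = s⁻¹ (activity is decays per second).
So Bq⁻¹ = s.
T = Wb/m² (flux density = flux per area),
    = kg·s⁻²·A⁻¹.
Combining: Bq⁻¹·cd·T = s · cd · (kg·s⁻²·A⁻¹) = kg·s⁻¹·A⁻¹·cd.
The exponent of A is -1.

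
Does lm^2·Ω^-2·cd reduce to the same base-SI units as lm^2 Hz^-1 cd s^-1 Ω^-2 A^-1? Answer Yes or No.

Left side:
  lm = cd·sr = cd (luminous flux; sr is dimensionless).
  So lm² = cd².
  Ω = V/A (resistance = voltage per current),
      = kg·m²·s⁻³·A⁻².
  So Ω⁻² = kg⁻²·m⁻⁴·s⁶·A⁴.
  Combining: lm²·Ω⁻²·cd = cd² · (kg⁻²·m⁻⁴·s⁶·A⁴) · cd = kg⁻²·m⁻⁴·s⁶·A⁴·cd³.
Right side:
  lm = cd.
  So lm² = cd².
  Hz = s⁻¹.
  So Hz⁻¹ = s.
  Ω = kg·m²·s⁻³·A⁻².
  So Ω⁻² = kg⁻²·m⁻⁴·s⁶·A⁴.
  Combining: lm²·Hz⁻¹·cd·s⁻¹·Ω⁻²·A⁻¹ = cd² · s · cd · s⁻¹ · (kg⁻²·m⁻⁴·s⁶·A⁴) · A⁻¹ = kg⁻²·m⁻⁴·s⁶·A³·cd³.
Left is kg⁻²·m⁻⁴·s⁶·A⁴·cd³; right is kg⁻²·m⁻⁴·s⁶·A³·cd³ — different.

No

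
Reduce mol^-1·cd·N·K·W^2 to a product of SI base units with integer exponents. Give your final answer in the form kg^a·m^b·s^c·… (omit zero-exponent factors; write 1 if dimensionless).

N = kg·m/s² = kg·m·s⁻² (force = mass × acceleration).
W = J/s (power = energy per time),
    = kg·m²·s⁻³.
So W² = kg²·m⁴·s⁻⁶.
Combining: mol⁻¹·cd·N·K·W² = mol⁻¹ · cd · (kg·m·s⁻²) · K · (kg²·m⁴·s⁻⁶) = kg³·m⁵·s⁻⁸·K·mol⁻¹·cd.

kg³·m⁵·s⁻⁸·K·mol⁻¹·cd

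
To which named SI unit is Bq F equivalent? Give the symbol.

Bq = s⁻¹.
F = kg⁻¹·m⁻²·s⁴·A².
Combining: Bq·F = s⁻¹ · (kg⁻¹·m⁻²·s⁴·A²) = kg⁻¹·m⁻²·s³·A².
kg⁻¹·m⁻²·s³·A² is the base-SI form of the siemens.

S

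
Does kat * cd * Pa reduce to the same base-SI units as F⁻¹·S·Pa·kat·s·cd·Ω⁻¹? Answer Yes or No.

Left side:
  kat = mol/s = s⁻¹·mol (catalytic activity).
  Pa = N/m² (pressure = force per area),
      = kg·m⁻¹·s⁻².
  Combining: kat·cd·Pa = (s⁻¹·mol) · cd · (kg·m⁻¹·s⁻²) = kg·m⁻¹·s⁻³·mol·cd.
Right side:
  F = C/V (capacitance = charge per voltage),
      = A·s/(kg·m²·s⁻³·A⁻¹) (substituting C and V),
      = kg⁻¹·m⁻²·s⁴·A².
  So F⁻¹ = kg·m²·s⁻⁴·A⁻².
  S = 1/Ω (conductance is reciprocal resistance),
      = kg⁻¹·m⁻²·s³·A².
  Pa = N/m² (pressure = force per area),
      = kg·m⁻¹·s⁻².
  kat = mol/s = s⁻¹·mol (catalytic activity).
  Ω = V/A (resistance = voltage per current),
      = kg·m²·s⁻³·A⁻².
  So Ω⁻¹ = kg⁻¹·m⁻²·s³·A².
  Combining: F⁻¹·S·Pa·kat·s·cd·Ω⁻¹ = (kg·m²·s⁻⁴·A⁻²) · (kg⁻¹·m⁻²·s³·A²) · (kg·m⁻¹·s⁻²) · (s⁻¹·mol) · s · cd · (kg⁻¹·m⁻²·s³·A²) = m⁻³·A²·mol·cd.
Left is kg·m⁻¹·s⁻³·mol·cd; right is m⁻³·A²·mol·cd — different.

No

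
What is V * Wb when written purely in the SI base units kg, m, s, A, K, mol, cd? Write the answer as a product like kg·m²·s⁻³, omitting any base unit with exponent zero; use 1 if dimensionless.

V = kg·m²·s⁻³·A⁻¹.
Wb = kg·m²·s⁻²·A⁻¹.
Combining: V·Wb = (kg·m²·s⁻³·A⁻¹) · (kg·m²·s⁻²·A⁻¹) = kg²·m⁴·s⁻⁵·A⁻².

kg²·m⁴·s⁻⁵·A⁻²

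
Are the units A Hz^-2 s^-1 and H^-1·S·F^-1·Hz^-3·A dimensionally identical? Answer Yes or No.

Left side:
  Hz = 1/s = s⁻¹ (frequency is cycles per second).
  So Hz⁻² = s².
  Combining: A·Hz⁻²·s⁻¹ = A · s² · s⁻¹ = s·A.
Right side:
  H = Wb/A (inductance = flux per current),
      = kg·m²·s⁻²·A⁻².
  So H⁻¹ = kg⁻¹·m⁻²·s²·A².
  S = 1/Ω (conductance is reciprocal resistance),
      = kg⁻¹·m⁻²·s³·A².
  F = C/V (capacitance = charge per voltage),
      = A·s/(kg·m²·s⁻³·A⁻¹) (substituting C and V),
      = kg⁻¹·m⁻²·s⁴·A².
  So F⁻¹ = kg·m²·s⁻⁴·A⁻².
  Hz = 1/s = s⁻¹ (frequency is cycles per second).
  So Hz⁻³ = s³.
  Combining: H⁻¹·S·F⁻¹·Hz⁻³·A = (kg⁻¹·m⁻²·s²·A²) · (kg⁻¹·m⁻²·s³·A²) · (kg·m²·s⁻⁴·A⁻²) · s³ · A = kg⁻¹·m⁻²·s⁴·A³.
Left is s·A; right is kg⁻¹·m⁻²·s⁴·A³ — different.

No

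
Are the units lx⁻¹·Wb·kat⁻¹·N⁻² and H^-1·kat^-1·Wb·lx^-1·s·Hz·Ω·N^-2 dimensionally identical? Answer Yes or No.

No

Left side:
  lx = lm/m² (illuminance = luminous flux per area),
      = m⁻²·cd.
  So lx⁻¹ = m²·cd⁻¹.
  Wb = V·s (flux: a volt is a weber per second),
      = kg·m²·s⁻²·A⁻¹.
  kat = mol/s = s⁻¹·mol (catalytic activity).
  So kat⁻¹ = s·mol⁻¹.
  N = kg·m/s² = kg·m·s⁻² (force = mass × acceleration).
  So N⁻² = kg⁻²·m⁻²·s⁴.
  Combining: lx⁻¹·Wb·kat⁻¹·N⁻² = (m²·cd⁻¹) · (kg·m²·s⁻²·A⁻¹) · (s·mol⁻¹) · (kg⁻²·m⁻²·s⁴) = kg⁻¹·m²·s³·A⁻¹·mol⁻¹·cd⁻¹.
Right side:
  H = Wb/A (inductance = flux per current),
      = kg·m²·s⁻²·A⁻².
  So H⁻¹ = kg⁻¹·m⁻²·s²·A².
  kat = mol/s = s⁻¹·mol (catalytic activity).
  So kat⁻¹ = s·mol⁻¹.
  Wb = V·s (flux: a volt is a weber per second),
      = kg·m²·s⁻²·A⁻¹.
  lx = lm/m² (illuminance = luminous flux per area),
      = m⁻²·cd.
  So lx⁻¹ = m²·cd⁻¹.
  Hz = 1/s = s⁻¹ (frequency is cycles per second).
  Ω = V/A (resistance = voltage per current),
      = kg·m²·s⁻³·A⁻².
  N = kg·m/s² = kg·m·s⁻² (force = mass × acceleration).
  So N⁻² = kg⁻²·m⁻²·s⁴.
  Combining: H⁻¹·kat⁻¹·Wb·lx⁻¹·s·Hz·Ω·N⁻² = (kg⁻¹·m⁻²·s²·A²) · (s·mol⁻¹) · (kg·m²·s⁻²·A⁻¹) · (m²·cd⁻¹) · s · s⁻¹ · (kg·m²·s⁻³·A⁻²) · (kg⁻²·m⁻²·s⁴) = kg⁻¹·m²·s²·A⁻¹·mol⁻¹·cd⁻¹.
Left is kg⁻¹·m²·s³·A⁻¹·mol⁻¹·cd⁻¹; right is kg⁻¹·m²·s²·A⁻¹·mol⁻¹·cd⁻¹ — different.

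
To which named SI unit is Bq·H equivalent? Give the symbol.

Ω

Bq = 1/s = s⁻¹ (activity is decays per second).
H = Wb/A (inductance = flux per current),
    = kg·m²·s⁻²·A⁻².
Combining: Bq·H = s⁻¹ · (kg·m²·s⁻²·A⁻²) = kg·m²·s⁻³·A⁻².
kg·m²·s⁻³·A⁻² is the base-SI form of the ohm.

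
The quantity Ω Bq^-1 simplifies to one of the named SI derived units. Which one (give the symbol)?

H

Ω = V/A (resistance = voltage per current),
    = kg·m²·s⁻³·A⁻².
Bq = 1/s = s⁻¹ (activity is decays per second).
So Bq⁻¹ = s.
Combining: Ω·Bq⁻¹ = (kg·m²·s⁻³·A⁻²) · s = kg·m²·s⁻²·A⁻².
kg·m²·s⁻²·A⁻² is the base-SI form of the henry.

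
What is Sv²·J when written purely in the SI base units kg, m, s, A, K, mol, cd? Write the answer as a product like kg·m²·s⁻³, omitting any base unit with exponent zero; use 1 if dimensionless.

Sv = J/kg (equivalent dose = energy per mass),
    = m²·s⁻².
So Sv² = m⁴·s⁻⁴.
J = N·m (work = force × distance),
    = kg·m²·s⁻².
Combining: Sv²·J = (m⁴·s⁻⁴) · (kg·m²·s⁻²) = kg·m⁶·s⁻⁶.

kg·m⁶·s⁻⁶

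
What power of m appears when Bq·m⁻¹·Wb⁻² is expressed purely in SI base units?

Bq = 1/s = s⁻¹ (activity is decays per second).
Wb = V·s (flux: a volt is a weber per second),
    = kg·m²·s⁻²·A⁻¹.
So Wb⁻² = kg⁻²·m⁻⁴·s⁴·A².
Combining: Bq·m⁻¹·Wb⁻² = s⁻¹ · m⁻¹ · (kg⁻²·m⁻⁴·s⁴·A²) = kg⁻²·m⁻⁵·s³·A².
The exponent of m is -5.

-5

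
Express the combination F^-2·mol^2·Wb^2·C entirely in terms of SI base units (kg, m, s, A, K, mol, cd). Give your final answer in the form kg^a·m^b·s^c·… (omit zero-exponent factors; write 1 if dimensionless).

kg⁴·m⁸·s⁻¹¹·A⁻⁵·mol²

F = kg⁻¹·m⁻²·s⁴·A².
So F⁻² = kg²·m⁴·s⁻⁸·A⁻⁴.
Wb = kg·m²·s⁻²·A⁻¹.
So Wb² = kg²·m⁴·s⁻⁴·A⁻².
C = s·A.
Combining: F⁻²·mol²·Wb²·C = (kg²·m⁴·s⁻⁸·A⁻⁴) · mol² · (kg²·m⁴·s⁻⁴·A⁻²) · (s·A) = kg⁴·m⁸·s⁻¹¹·A⁻⁵·mol².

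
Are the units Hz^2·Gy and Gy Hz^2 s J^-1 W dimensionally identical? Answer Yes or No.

Left side:
  Hz = s⁻¹.
  So Hz² = s⁻².
  Gy = m²·s⁻².
  Combining: Hz²·Gy = s⁻² · (m²·s⁻²) = m²·s⁻⁴.
Right side:
  Gy = m²·s⁻².
  Hz = s⁻¹.
  So Hz² = s⁻².
  J = kg·m²·s⁻².
  So J⁻¹ = kg⁻¹·m⁻²·s².
  W = kg·m²·s⁻³.
  Combining: Gy·Hz²·s·J⁻¹·W = (m²·s⁻²) · s⁻² · s · (kg⁻¹·m⁻²·s²) · (kg·m²·s⁻³) = m²·s⁻⁴.
Both reduce to m²·s⁻⁴.

Yes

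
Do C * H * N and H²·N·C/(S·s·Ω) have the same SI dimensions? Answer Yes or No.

No

Left side:
  C = A·s = s·A (charge = current × time).
  H = Wb/A (inductance = flux per current),
      = kg·m²·s⁻²·A⁻².
  N = kg·m/s² = kg·m·s⁻² (force = mass × acceleration).
  Combining: C·H·N = (s·A) · (kg·m²·s⁻²·A⁻²) · (kg·m·s⁻²) = kg²·m³·s⁻³·A⁻¹.
Right side:
  S = kg⁻¹·m⁻²·s³·A².
  So S⁻¹ = kg·m²·s⁻³·A⁻².
  H = kg·m²·s⁻²·A⁻².
  So H² = kg²·m⁴·s⁻⁴·A⁻⁴.
  N = kg·m·s⁻².
  C = s·A.
  Ω = kg·m²·s⁻³·A⁻².
  So Ω⁻¹ = kg⁻¹·m⁻²·s³·A².
  Combining: S⁻¹·s⁻¹·H²·N·C·Ω⁻¹ = (kg·m²·s⁻³·A⁻²) · s⁻¹ · (kg²·m⁴·s⁻⁴·A⁻⁴) · (kg·m·s⁻²) · (s·A) · (kg⁻¹·m⁻²·s³·A²) = kg³·m⁵·s⁻⁶·A⁻³.
Left is kg²·m³·s⁻³·A⁻¹; right is kg³·m⁵·s⁻⁶·A⁻³ — different.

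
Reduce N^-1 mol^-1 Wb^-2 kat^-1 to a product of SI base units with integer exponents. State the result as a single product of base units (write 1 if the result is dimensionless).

N = kg·m/s² = kg·m·s⁻² (force = mass × acceleration).
So N⁻¹ = kg⁻¹·m⁻¹·s².
Wb = V·s (flux: a volt is a weber per second),
    = kg·m²·s⁻²·A⁻¹.
So Wb⁻² = kg⁻²·m⁻⁴·s⁴·A².
kat = mol/s = s⁻¹·mol (catalytic activity).
So kat⁻¹ = s·mol⁻¹.
Combining: N⁻¹·mol⁻¹·Wb⁻²·kat⁻¹ = (kg⁻¹·m⁻¹·s²) · mol⁻¹ · (kg⁻²·m⁻⁴·s⁴·A²) · (s·mol⁻¹) = kg⁻³·m⁻⁵·s⁷·A²·mol⁻².

kg⁻³·m⁻⁵·s⁷·A²·mol⁻²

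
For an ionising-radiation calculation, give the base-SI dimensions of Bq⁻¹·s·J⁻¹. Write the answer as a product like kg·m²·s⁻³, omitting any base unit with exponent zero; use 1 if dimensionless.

Bq = 1/s = s⁻¹ (activity is decays per second).
So Bq⁻¹ = s.
J = N·m (work = force × distance),
    = kg·m²·s⁻².
So J⁻¹ = kg⁻¹·m⁻²·s².
Combining: Bq⁻¹·s·J⁻¹ = s · s · (kg⁻¹·m⁻²·s²) = kg⁻¹·m⁻²·s⁴.

kg⁻¹·m⁻²·s⁴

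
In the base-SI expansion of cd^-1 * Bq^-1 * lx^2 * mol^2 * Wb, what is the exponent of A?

-1

Bq = 1/s = s⁻¹ (activity is decays per second).
So Bq⁻¹ = s.
lx = lm/m² (illuminance = luminous flux per area),
    = m⁻²·cd.
So lx² = m⁻⁴·cd².
Wb = V·s (flux: a volt is a weber per second),
    = kg·m²·s⁻²·A⁻¹.
Combining: cd⁻¹·Bq⁻¹·lx²·mol²·Wb = cd⁻¹ · s · (m⁻⁴·cd²) · mol² · (kg·m²·s⁻²·A⁻¹) = kg·m⁻²·s⁻¹·A⁻¹·mol²·cd.
The exponent of A is -1.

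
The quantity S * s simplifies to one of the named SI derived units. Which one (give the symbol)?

F

S = 1/Ω (conductance is reciprocal resistance),
    = kg⁻¹·m⁻²·s³·A².
Combining: S·s = (kg⁻¹·m⁻²·s³·A²) · s = kg⁻¹·m⁻²·s⁴·A².
kg⁻¹·m⁻²·s⁴·A² is the base-SI form of the farad.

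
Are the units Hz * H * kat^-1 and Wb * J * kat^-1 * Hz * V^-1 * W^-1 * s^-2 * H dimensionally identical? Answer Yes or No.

Left side:
  Hz = 1/s = s⁻¹ (frequency is cycles per second).
  H = Wb/A (inductance = flux per current),
      = kg·m²·s⁻²·A⁻².
  kat = mol/s = s⁻¹·mol (catalytic activity).
  So kat⁻¹ = s·mol⁻¹.
  Combining: Hz·H·kat⁻¹ = s⁻¹ · (kg·m²·s⁻²·A⁻²) · (s·mol⁻¹) = kg·m²·s⁻²·A⁻²·mol⁻¹.
Right side:
  Wb = V·s (flux: a volt is a weber per second),
      = kg·m²·s⁻²·A⁻¹.
  J = N·m (work = force × distance),
      = kg·m²·s⁻².
  kat = mol/s = s⁻¹·mol (catalytic activity).
  So kat⁻¹ = s·mol⁻¹.
  Hz = 1/s = s⁻¹ (frequency is cycles per second).
  V = W/A (potential = power per current),
      = kg·m²·s⁻³·A⁻¹.
  So V⁻¹ = kg⁻¹·m⁻²·s³·A.
  W = J/s (power = energy per time),
      = kg·m²·s⁻³.
  So W⁻¹ = kg⁻¹·m⁻²·s³.
  H = Wb/A (inductance = flux per current),
      = kg·m²·s⁻²·A⁻².
  Combining: Wb·J·kat⁻¹·Hz·V⁻¹·W⁻¹·s⁻²·H = (kg·m²·s⁻²·A⁻¹) · (kg·m²·s⁻²) · (s·mol⁻¹) · s⁻¹ · (kg⁻¹·m⁻²·s³·A) · (kg⁻¹·m⁻²·s³) · s⁻² · (kg·m²·s⁻²·A⁻²) = kg·m²·s⁻²·A⁻²·mol⁻¹.
Both reduce to kg·m²·s⁻²·A⁻²·mol⁻¹.

Yes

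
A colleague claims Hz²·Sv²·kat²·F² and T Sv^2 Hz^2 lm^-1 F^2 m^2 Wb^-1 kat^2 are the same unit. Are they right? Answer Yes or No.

Left side:
  Hz = 1/s = s⁻¹ (frequency is cycles per second).
  So Hz² = s⁻².
  Sv = J/kg (equivalent dose = energy per mass),
      = m²·s⁻².
  So Sv² = m⁴·s⁻⁴.
  kat = mol/s = s⁻¹·mol (catalytic activity).
  So kat² = s⁻²·mol².
  F = C/V (capacitance = charge per voltage),
      = A·s/(kg·m²·s⁻³·A⁻¹) (substituting C and V),
      = kg⁻¹·m⁻²·s⁴·A².
  So F² = kg⁻²·m⁻⁴·s⁸·A⁴.
  Combining: Hz²·Sv²·kat²·F² = s⁻² · (m⁴·s⁻⁴) · (s⁻²·mol²) · (kg⁻²·m⁻⁴·s⁸·A⁴) = kg⁻²·A⁴·mol².
Right side:
  T = Wb/m² (flux density = flux per area),
      = kg·s⁻²·A⁻¹.
  Sv = J/kg (equivalent dose = energy per mass),
      = m²·s⁻².
  So Sv² = m⁴·s⁻⁴.
  Hz = 1/s = s⁻¹ (frequency is cycles per second).
  So Hz² = s⁻².
  lm = cd·sr = cd (luminous flux; sr is dimensionless).
  So lm⁻¹ = cd⁻¹.
  F = C/V (capacitance = charge per voltage),
      = A·s/(kg·m²·s⁻³·A⁻¹) (substituting C and V),
      = kg⁻¹·m⁻²·s⁴·A².
  So F² = kg⁻²·m⁻⁴·s⁸·A⁴.
  Wb = V·s (flux: a volt is a weber per second),
      = kg·m²·s⁻²·A⁻¹.
  So Wb⁻¹ = kg⁻¹·m⁻²·s²·A.
  kat = mol/s = s⁻¹·mol (catalytic activity).
  So kat² = s⁻²·mol².
  Combining: T·Sv²·Hz²·lm⁻¹·F²·m²·Wb⁻¹·kat² = (kg·s⁻²·A⁻¹) · (m⁴·s⁻⁴) · s⁻² · cd⁻¹ · (kg⁻²·m⁻⁴·s⁸·A⁴) · m² · (kg⁻¹·m⁻²·s²·A) · (s⁻²·mol²) = kg⁻²·A⁴·mol²·cd⁻¹.
Left is kg⁻²·A⁴·mol²; right is kg⁻²·A⁴·mol²·cd⁻¹ — different.

No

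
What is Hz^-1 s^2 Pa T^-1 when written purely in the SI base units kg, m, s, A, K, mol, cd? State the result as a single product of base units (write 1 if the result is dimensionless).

Hz = 1/s = s⁻¹ (frequency is cycles per second).
So Hz⁻¹ = s.
Pa = N/m² (pressure = force per area),
    = kg·m⁻¹·s⁻².
T = Wb/m² (flux density = flux per area),
    = kg·s⁻²·A⁻¹.
So T⁻¹ = kg⁻¹·s²·A.
Combining: Hz⁻¹·s²·Pa·T⁻¹ = s · s² · (kg·m⁻¹·s⁻²) · (kg⁻¹·s²·A) = m⁻¹·s³·A.

m⁻¹·s³·A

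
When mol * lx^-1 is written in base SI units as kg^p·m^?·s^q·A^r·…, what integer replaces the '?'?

2

lx = m⁻²·cd.
So lx⁻¹ = m²·cd⁻¹.
Combining: mol·lx⁻¹ = mol · (m²·cd⁻¹) = m²·mol·cd⁻¹.
The exponent of m is 2.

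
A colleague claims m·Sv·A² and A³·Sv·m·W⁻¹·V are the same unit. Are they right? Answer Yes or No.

Left side:
  Sv = m²·s⁻².
  Combining: m·Sv·A² = m · (m²·s⁻²) · A² = m³·s⁻²·A².
Right side:
  Sv = m²·s⁻².
  W = kg·m²·s⁻³.
  So W⁻¹ = kg⁻¹·m⁻²·s³.
  V = kg·m²·s⁻³·A⁻¹.
  Combining: A³·Sv·m·W⁻¹·V = A³ · (m²·s⁻²) · m · (kg⁻¹·m⁻²·s³) · (kg·m²·s⁻³·A⁻¹) = m³·s⁻²·A².
Both reduce to m³·s⁻²·A².

Yes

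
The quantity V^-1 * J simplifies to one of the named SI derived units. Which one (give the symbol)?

C

V = W/A (potential = power per current),
    = kg·m²·s⁻³·A⁻¹.
So V⁻¹ = kg⁻¹·m⁻²·s³·A.
J = N·m (work = force × distance),
    = kg·m²·s⁻².
Combining: V⁻¹·J = (kg⁻¹·m⁻²·s³·A) · (kg·m²·s⁻²) = s·A.
s·A is the base-SI form of the coulomb.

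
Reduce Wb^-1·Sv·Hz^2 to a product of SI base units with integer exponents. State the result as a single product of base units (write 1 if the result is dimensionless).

kg⁻¹·s⁻²·A

Wb = V·s (flux: a volt is a weber per second),
    = kg·m²·s⁻²·A⁻¹.
So Wb⁻¹ = kg⁻¹·m⁻²·s²·A.
Sv = J/kg (equivalent dose = energy per mass),
    = m²·s⁻².
Hz = 1/s = s⁻¹ (frequency is cycles per second).
So Hz² = s⁻².
Combining: Wb⁻¹·Sv·Hz² = (kg⁻¹·m⁻²·s²·A) · (m²·s⁻²) · s⁻² = kg⁻¹·s⁻²·A.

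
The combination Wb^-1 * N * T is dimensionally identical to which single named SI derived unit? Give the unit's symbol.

Wb = kg·m²·s⁻²·A⁻¹.
So Wb⁻¹ = kg⁻¹·m⁻²·s²·A.
N = kg·m·s⁻².
T = kg·s⁻²·A⁻¹.
Combining: Wb⁻¹·N·T = (kg⁻¹·m⁻²·s²·A) · (kg·m·s⁻²) · (kg·s⁻²·A⁻¹) = kg·m⁻¹·s⁻².
kg·m⁻¹·s⁻² is the base-SI form of the pascal.

Pa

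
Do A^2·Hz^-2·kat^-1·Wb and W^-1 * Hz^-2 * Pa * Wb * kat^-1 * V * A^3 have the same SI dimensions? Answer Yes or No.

No

Left side:
  Hz = s⁻¹.
  So Hz⁻² = s².
  kat = s⁻¹·mol.
  So kat⁻¹ = s·mol⁻¹.
  Wb = kg·m²·s⁻²·A⁻¹.
  Combining: A²·Hz⁻²·kat⁻¹·Wb = A² · s² · (s·mol⁻¹) · (kg·m²·s⁻²·A⁻¹) = kg·m²·s·A·mol⁻¹.
Right side:
  W = kg·m²·s⁻³.
  So W⁻¹ = kg⁻¹·m⁻²·s³.
  Hz = s⁻¹.
  So Hz⁻² = s².
  Pa = kg·m⁻¹·s⁻².
  Wb = kg·m²·s⁻²·A⁻¹.
  kat = s⁻¹·mol.
  So kat⁻¹ = s·mol⁻¹.
  V = kg·m²·s⁻³·A⁻¹.
  Combining: W⁻¹·Hz⁻²·Pa·Wb·kat⁻¹·V·A³ = (kg⁻¹·m⁻²·s³) · s² · (kg·m⁻¹·s⁻²) · (kg·m²·s⁻²·A⁻¹) · (s·mol⁻¹) · (kg·m²·s⁻³·A⁻¹) · A³ = kg²·m·s⁻¹·A·mol⁻¹.
Left is kg·m²·s·A·mol⁻¹; right is kg²·m·s⁻¹·A·mol⁻¹ — different.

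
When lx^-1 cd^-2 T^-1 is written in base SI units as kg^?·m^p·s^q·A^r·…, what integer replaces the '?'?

lx = lm/m² (illuminance = luminous flux per area),
    = m⁻²·cd.
So lx⁻¹ = m²·cd⁻¹.
T = Wb/m² (flux density = flux per area),
    = kg·s⁻²·A⁻¹.
So T⁻¹ = kg⁻¹·s²·A.
Combining: lx⁻¹·cd⁻²·T⁻¹ = (m²·cd⁻¹) · cd⁻² · (kg⁻¹·s²·A) = kg⁻¹·m²·s²·A·cd⁻³.
The exponent of kg is -1.

-1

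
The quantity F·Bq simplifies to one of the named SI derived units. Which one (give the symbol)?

S

F = C/V (capacitance = charge per voltage),
    = A·s/(kg·m²·s⁻³·A⁻¹) (substituting C and V),
    = kg⁻¹·m⁻²·s⁴·A².
Bq = 1/s = s⁻¹ (activity is decays per second).
Combining: F·Bq = (kg⁻¹·m⁻²·s⁴·A²) · s⁻¹ = kg⁻¹·m⁻²·s³·A².
kg⁻¹·m⁻²·s³·A² is the base-SI form of the siemens.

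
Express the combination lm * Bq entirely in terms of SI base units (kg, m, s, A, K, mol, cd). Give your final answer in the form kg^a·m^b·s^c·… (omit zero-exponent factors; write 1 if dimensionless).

lm = cd·sr = cd (luminous flux; sr is dimensionless).
Bq = 1/s = s⁻¹ (activity is decays per second).
Combining: lm·Bq = cd · s⁻¹ = s⁻¹·cd.

s⁻¹·cd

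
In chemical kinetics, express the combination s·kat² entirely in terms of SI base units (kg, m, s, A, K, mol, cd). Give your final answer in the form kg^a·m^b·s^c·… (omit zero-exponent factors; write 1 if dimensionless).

kat = mol/s = s⁻¹·mol (catalytic activity).
So kat² = s⁻²·mol².
Combining: s·kat² = s · (s⁻²·mol²) = s⁻¹·mol².

s⁻¹·mol²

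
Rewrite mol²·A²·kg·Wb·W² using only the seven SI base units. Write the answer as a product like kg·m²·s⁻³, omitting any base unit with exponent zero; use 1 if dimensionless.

Wb = V·s (flux: a volt is a weber per second),
    = kg·m²·s⁻²·A⁻¹.
W = J/s (power = energy per time),
    = kg·m²·s⁻³.
So W² = kg²·m⁴·s⁻⁶.
Combining: mol²·A²·kg·Wb·W² = mol² · A² · kg · (kg·m²·s⁻²·A⁻¹) · (kg²·m⁴·s⁻⁶) = kg⁴·m⁶·s⁻⁸·A·mol².

kg⁴·m⁶·s⁻⁸·A·mol²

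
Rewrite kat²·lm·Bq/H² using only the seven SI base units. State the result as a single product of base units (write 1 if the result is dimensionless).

H = kg·m²·s⁻²·A⁻².
So H⁻² = kg⁻²·m⁻⁴·s⁴·A⁴.
kat = s⁻¹·mol.
So kat² = s⁻²·mol².
lm = cd.
Bq = s⁻¹.
Combining: H⁻²·kat²·lm·Bq = (kg⁻²·m⁻⁴·s⁴·A⁴) · (s⁻²·mol²) · cd · s⁻¹ = kg⁻²·m⁻⁴·s·A⁴·mol²·cd.

kg⁻²·m⁻⁴·s·A⁴·mol²·cd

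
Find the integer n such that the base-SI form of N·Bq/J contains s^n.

-1

N = kg·m/s² = kg·m·s⁻² (force = mass × acceleration).
Bq = 1/s = s⁻¹ (activity is decays per second).
J = N·m (work = force × distance),
    = kg·m²·s⁻².
So J⁻¹ = kg⁻¹·m⁻²·s².
Combining: N·Bq·J⁻¹ = (kg·m·s⁻²) · s⁻¹ · (kg⁻¹·m⁻²·s²) = m⁻¹·s⁻¹.
The exponent of s is -1.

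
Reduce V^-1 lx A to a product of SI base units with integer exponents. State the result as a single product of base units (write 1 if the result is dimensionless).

kg⁻¹·m⁻⁴·s³·A²·cd

V = kg·m²·s⁻³·A⁻¹.
So V⁻¹ = kg⁻¹·m⁻²·s³·A.
lx = m⁻²·cd.
Combining: V⁻¹·lx·A = (kg⁻¹·m⁻²·s³·A) · (m⁻²·cd) · A = kg⁻¹·m⁻⁴·s³·A²·cd.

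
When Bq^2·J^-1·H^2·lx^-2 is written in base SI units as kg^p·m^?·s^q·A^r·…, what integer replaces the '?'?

Bq = 1/s = s⁻¹ (activity is decays per second).
So Bq² = s⁻².
J = N·m (work = force × distance),
    = kg·m²·s⁻².
So J⁻¹ = kg⁻¹·m⁻²·s².
H = Wb/A (inductance = flux per current),
    = kg·m²·s⁻²·A⁻².
So H² = kg²·m⁴·s⁻⁴·A⁻⁴.
lx = lm/m² (illuminance = luminous flux per area),
    = m⁻²·cd.
So lx⁻² = m⁴·cd⁻².
Combining: Bq²·J⁻¹·H²·lx⁻² = s⁻² · (kg⁻¹·m⁻²·s²) · (kg²·m⁴·s⁻⁴·A⁻⁴) · (m⁴·cd⁻²) = kg·m⁶·s⁻⁴·A⁻⁴·cd⁻².
The exponent of m is 6.

6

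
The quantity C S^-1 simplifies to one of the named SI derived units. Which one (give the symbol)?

Wb

C = A·s = s·A (charge = current × time).
S = 1/Ω (conductance is reciprocal resistance),
    = kg⁻¹·m⁻²·s³·A².
So S⁻¹ = kg·m²·s⁻³·A⁻².
Combining: C·S⁻¹ = (s·A) · (kg·m²·s⁻³·A⁻²) = kg·m²·s⁻²·A⁻¹.
kg·m²·s⁻²·A⁻¹ is the base-SI form of the weber.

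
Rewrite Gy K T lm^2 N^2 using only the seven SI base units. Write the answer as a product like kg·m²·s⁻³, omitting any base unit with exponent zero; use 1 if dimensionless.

kg³·m⁴·s⁻⁸·A⁻¹·K·cd²

Gy = J/kg (absorbed dose = energy per mass),
    = m²·s⁻².
T = Wb/m² (flux density = flux per area),
    = kg·s⁻²·A⁻¹.
lm = cd·sr = cd (luminous flux; sr is dimensionless).
So lm² = cd².
N = kg·m/s² = kg·m·s⁻² (force = mass × acceleration).
So N² = kg²·m²·s⁻⁴.
Combining: Gy·K·T·lm²·N² = (m²·s⁻²) · K · (kg·s⁻²·A⁻¹) · cd² · (kg²·m²·s⁻⁴) = kg³·m⁴·s⁻⁸·A⁻¹·K·cd².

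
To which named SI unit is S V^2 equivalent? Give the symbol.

S = kg⁻¹·m⁻²·s³·A².
V = kg·m²·s⁻³·A⁻¹.
So V² = kg²·m⁴·s⁻⁶·A⁻².
Combining: S·V² = (kg⁻¹·m⁻²·s³·A²) · (kg²·m⁴·s⁻⁶·A⁻²) = kg·m²·s⁻³.
kg·m²·s⁻³ is the base-SI form of the watt.

W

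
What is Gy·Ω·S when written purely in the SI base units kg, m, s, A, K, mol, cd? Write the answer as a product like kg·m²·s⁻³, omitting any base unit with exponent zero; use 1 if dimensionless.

m²·s⁻²

Gy = J/kg (absorbed dose = energy per mass),
    = m²·s⁻².
Ω = V/A (resistance = voltage per current),
    = kg·m²·s⁻³·A⁻².
S = 1/Ω (conductance is reciprocal resistance),
    = kg⁻¹·m⁻²·s³·A².
Combining: Gy·Ω·S = (m²·s⁻²) · (kg·m²·s⁻³·A⁻²) · (kg⁻¹·m⁻²·s³·A²) = m²·s⁻².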